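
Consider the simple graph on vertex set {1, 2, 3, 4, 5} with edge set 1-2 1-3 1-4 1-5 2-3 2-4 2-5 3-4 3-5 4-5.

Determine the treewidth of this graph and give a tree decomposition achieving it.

With just one bag of size 5, the width is 5 − 1 = 4, so tw(G) ≤ 4. For the lower bound, the 5 vertices {1, 2, 3, 4, 5} are pairwise adjacent, and any tree decomposition puts a clique entirely inside one bag — forcing width ≥ 4. The upper and lower bounds meet at 4, so that is the treewidth.

Treewidth 4.
Bags: B1 = {1, 2, 3, 4, 5}
Tree: (single bag)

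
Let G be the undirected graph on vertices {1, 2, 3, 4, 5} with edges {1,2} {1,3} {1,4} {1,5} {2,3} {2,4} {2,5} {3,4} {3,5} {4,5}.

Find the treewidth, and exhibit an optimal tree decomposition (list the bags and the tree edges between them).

Treewidth 4.
One such decomposition:
Bags: B1 = {1, 2, 3, 4, 5}
Tree: (single bag)

With just one bag of size 5, the width is 5 − 1 = 4, so tw(G) ≤ 4. On the other hand G contains the 5-clique {1, 2, 3, 4, 5}. A clique must lie in a single bag of any decomposition, so no decomposition can have width below 4. Hence tw(G) = 4 exactly.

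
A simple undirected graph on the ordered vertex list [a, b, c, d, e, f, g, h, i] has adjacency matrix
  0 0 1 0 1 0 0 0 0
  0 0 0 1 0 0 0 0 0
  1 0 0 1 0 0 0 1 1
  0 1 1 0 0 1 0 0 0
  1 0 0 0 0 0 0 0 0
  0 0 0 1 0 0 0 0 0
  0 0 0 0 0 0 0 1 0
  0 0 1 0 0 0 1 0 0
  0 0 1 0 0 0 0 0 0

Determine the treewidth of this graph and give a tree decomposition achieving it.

Treewidth 1.
One optimal decomposition is:
Bags: B1 = {a, c}  B2 = {c, d}  B3 = {d, f}  B4 = {c, h}  B5 = {b, d}  B6 = {c, i}  B7 = {a, e}  B8 = {g, h}
Tree: B1–B2, B2–B3, B2–B4, B2–B5, B4–B6, B1–B7, B4–B8

Each bag holds 2 vertices, so the decomposition has width 1, which upper-bounds the treewidth. Since G has at least one edge (e.g. a–c), it is not an edgeless graph, so tw(G) ≥ 1. Therefore the treewidth is 1.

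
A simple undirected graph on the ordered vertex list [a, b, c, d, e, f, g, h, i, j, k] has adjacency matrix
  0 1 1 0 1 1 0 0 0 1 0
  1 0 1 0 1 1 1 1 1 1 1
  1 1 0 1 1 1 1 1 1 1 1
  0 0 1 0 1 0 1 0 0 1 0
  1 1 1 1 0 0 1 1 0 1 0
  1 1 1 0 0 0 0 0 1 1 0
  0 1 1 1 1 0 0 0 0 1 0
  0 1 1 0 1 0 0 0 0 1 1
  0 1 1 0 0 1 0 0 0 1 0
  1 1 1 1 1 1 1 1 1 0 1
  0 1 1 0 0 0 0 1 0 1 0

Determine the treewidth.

A width-4 tree decomposition is:
Bags: B1 = {a, b, c, e, j}  B2 = {a, b, c, f, j}  B3 = {b, c, f, i, j}  B4 = {b, c, e, h, j}  B5 = {b, c, e, g, j}  B6 = {b, c, h, j, k}  B7 = {c, d, e, g, j}
Tree: B1–B2, B2–B3, B1–B4, B4–B5, B4–B6, B5–B7
The largest bag has 5 vertices, giving width 4; this decomposition certifies tw(G) ≤ 4. On the other hand G contains the 5-clique {c, d, e, g, j}. A clique must lie in a single bag of any decomposition, so no decomposition can have width below 4. The upper and lower bounds meet at 4, so that is the treewidth.

4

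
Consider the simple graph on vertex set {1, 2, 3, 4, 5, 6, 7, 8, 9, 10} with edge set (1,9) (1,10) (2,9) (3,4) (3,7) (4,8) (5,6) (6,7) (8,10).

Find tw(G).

1

A width-1 tree decomposition is:
Bags: B1 = {5, 6}  B2 = {6, 7}  B3 = {3, 7}  B4 = {3, 4}  B5 = {4, 8}  B6 = {8, 10}  B7 = {1, 10}  B8 = {1, 9}  B9 = {2, 9}
Tree: B1–B2, B2–B3, B3–B4, B4–B5, B5–B6, B6–B7, B7–B8, B8–B9
Each bag holds 2 vertices, so the decomposition has width 1, which upper-bounds the treewidth. Since G has at least one edge (e.g. 5–6), it is not an edgeless graph, so tw(G) ≥ 1. Combining the bounds, tw(G) = 1.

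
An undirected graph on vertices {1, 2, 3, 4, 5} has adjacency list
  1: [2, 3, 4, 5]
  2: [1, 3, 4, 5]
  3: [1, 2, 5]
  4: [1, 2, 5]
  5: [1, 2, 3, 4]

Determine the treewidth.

A width-3 tree decomposition is:
Bags: B1 = {1, 2, 4, 5}  B2 = {1, 2, 3, 5}
Tree: B1–B2
Every bag has size at most 4, so the width is 4 − 1 = 3 and tw(G) ≤ 3. Conversely, {1, 2, 3, 5} is a clique of size 4, and the vertices of any clique must share a bag in every tree decomposition; so some bag has ≥ 4 vertices and tw(G) ≥ 3. Therefore the treewidth is 3.

3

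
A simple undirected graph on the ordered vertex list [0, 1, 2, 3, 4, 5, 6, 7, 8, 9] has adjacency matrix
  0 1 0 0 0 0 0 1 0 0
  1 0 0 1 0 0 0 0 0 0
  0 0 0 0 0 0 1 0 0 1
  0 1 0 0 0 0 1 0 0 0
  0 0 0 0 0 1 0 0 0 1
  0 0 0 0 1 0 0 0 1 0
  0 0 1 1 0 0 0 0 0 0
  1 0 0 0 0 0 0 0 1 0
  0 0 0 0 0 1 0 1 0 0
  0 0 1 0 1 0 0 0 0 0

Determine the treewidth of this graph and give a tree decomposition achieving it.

The largest bag has 3 vertices, giving width 2; this decomposition certifies tw(G) ≤ 2. The edges 8–5–4–9–2–6–3–1–0–7–8 form a cycle, so G is not a tree and its treewidth is at least 2. Therefore the treewidth is 2.

Treewidth 2.
Bags: B1 = {4, 5, 8}  B2 = {4, 8, 9}  B3 = {2, 8, 9}  B4 = {2, 6, 8}  B5 = {3, 6, 8}  B6 = {1, 3, 8}  B7 = {0, 1, 8}  B8 = {0, 7, 8}
Tree: B1–B2, B2–B3, B3–B4, B4–B5, B5–B6, B6–B7, B7–B8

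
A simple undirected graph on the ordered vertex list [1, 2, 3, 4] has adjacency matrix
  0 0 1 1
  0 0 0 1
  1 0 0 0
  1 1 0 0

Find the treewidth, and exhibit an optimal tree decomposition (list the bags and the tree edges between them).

Treewidth 1.
Bags: B1 = {2, 4}  B2 = {1, 4}  B3 = {1, 3}
Tree: B1–B2, B2–B3

Every bag has size at most 2, so the width is 2 − 1 = 1 and tw(G) ≤ 1. Any graph with an edge has treewidth ≥ 1, and G has the edge 2–4. Hence tw(G) = 1 exactly.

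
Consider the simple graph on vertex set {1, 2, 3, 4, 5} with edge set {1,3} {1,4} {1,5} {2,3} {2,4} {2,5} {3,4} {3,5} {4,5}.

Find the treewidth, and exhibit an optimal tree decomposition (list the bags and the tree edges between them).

The largest bag has 4 vertices, giving width 3; this decomposition certifies tw(G) ≤ 3. Conversely, {1, 3, 4, 5} is a clique of size 4, and the vertices of any clique must share a bag in every tree decomposition; so some bag has ≥ 4 vertices and tw(G) ≥ 3. Combining the bounds, tw(G) = 3.

Treewidth 3.
Bags: B1 = {1, 3, 4, 5}  B2 = {2, 3, 4, 5}
Tree: B1–B2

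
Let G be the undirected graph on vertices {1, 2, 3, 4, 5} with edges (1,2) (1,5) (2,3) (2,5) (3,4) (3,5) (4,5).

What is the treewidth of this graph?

2

A width-2 tree decomposition is:
Bags: B1 = {2, 3, 5}  B2 = {3, 4, 5}  B3 = {1, 2, 5}
Tree: B1–B2, B1–B3
Each bag holds 3 vertices, so the decomposition has width 2, which upper-bounds the treewidth. On the other hand G contains the 3-clique {1, 2, 5}. A clique must lie in a single bag of any decomposition, so no decomposition can have width below 2. Combining the bounds, tw(G) = 2.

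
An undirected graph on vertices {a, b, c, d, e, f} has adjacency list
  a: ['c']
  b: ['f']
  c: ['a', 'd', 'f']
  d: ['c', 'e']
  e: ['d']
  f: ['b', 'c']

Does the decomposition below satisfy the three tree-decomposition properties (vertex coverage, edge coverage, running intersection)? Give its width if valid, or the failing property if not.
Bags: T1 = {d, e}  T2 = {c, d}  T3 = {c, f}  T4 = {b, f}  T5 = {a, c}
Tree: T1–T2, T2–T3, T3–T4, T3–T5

Yes; width 1.

Vertex coverage: the bags together contain {a, b, c, d, e, f}, the full vertex set. Edge coverage: each edge of G has both endpoints in at least one bag. Running intersection: for every vertex, the bags containing it form a connected subtree. All three properties hold, so this is a valid tree decomposition of width max|bag| − 1 = 1, and hence tw(G) ≤ 1.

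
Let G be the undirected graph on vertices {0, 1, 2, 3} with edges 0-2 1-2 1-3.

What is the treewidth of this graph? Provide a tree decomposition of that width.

Treewidth 1.
One such decomposition:
Bags: B1 = {1, 3}  B2 = {1, 2}  B3 = {0, 2}
Tree: B1–B2, B2–B3

Each bag holds 2 vertices, so the decomposition has width 1, which upper-bounds the treewidth. G has an edge, so its treewidth is at least 1. The upper and lower bounds meet at 1, so that is the treewidth.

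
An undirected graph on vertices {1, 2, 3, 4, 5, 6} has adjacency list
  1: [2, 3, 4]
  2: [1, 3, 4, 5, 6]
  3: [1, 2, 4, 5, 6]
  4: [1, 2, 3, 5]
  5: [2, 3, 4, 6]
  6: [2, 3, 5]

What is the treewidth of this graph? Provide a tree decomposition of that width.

The largest bag has 4 vertices, giving width 3; this decomposition certifies tw(G) ≤ 3. Conversely, {1, 2, 3, 4} is a clique of size 4, and the vertices of any clique must share a bag in every tree decomposition; so some bag has ≥ 4 vertices and tw(G) ≥ 3. The upper and lower bounds meet at 3, so that is the treewidth.

Treewidth 3.
One such decomposition:
Bags: B1 = {2, 3, 4, 5}  B2 = {1, 2, 3, 4}  B3 = {2, 3, 5, 6}
Tree: B1–B2, B1–B3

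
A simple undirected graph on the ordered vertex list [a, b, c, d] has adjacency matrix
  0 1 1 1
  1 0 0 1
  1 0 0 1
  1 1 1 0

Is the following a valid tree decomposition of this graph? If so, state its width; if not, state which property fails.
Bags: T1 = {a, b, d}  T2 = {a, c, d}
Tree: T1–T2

Yes; width 2.

Every vertex of G appears in some bag (union = {a, b, c, d}); every edge is covered by a bag; and for each vertex v the set of bags containing v is connected in the bag tree. The decomposition is therefore valid. The largest bag has 3 vertices, so the width is 2.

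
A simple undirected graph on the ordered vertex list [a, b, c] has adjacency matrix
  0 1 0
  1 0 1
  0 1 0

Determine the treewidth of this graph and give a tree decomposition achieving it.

Every bag has size at most 2, so the width is 2 − 1 = 1 and tw(G) ≤ 1. Any graph with an edge has treewidth ≥ 1, and G has the edge a–b. The upper and lower bounds meet at 1, so that is the treewidth.

Treewidth 1.
One such decomposition:
Bags: B1 = {a, b}  B2 = {b, c}
Tree: B1–B2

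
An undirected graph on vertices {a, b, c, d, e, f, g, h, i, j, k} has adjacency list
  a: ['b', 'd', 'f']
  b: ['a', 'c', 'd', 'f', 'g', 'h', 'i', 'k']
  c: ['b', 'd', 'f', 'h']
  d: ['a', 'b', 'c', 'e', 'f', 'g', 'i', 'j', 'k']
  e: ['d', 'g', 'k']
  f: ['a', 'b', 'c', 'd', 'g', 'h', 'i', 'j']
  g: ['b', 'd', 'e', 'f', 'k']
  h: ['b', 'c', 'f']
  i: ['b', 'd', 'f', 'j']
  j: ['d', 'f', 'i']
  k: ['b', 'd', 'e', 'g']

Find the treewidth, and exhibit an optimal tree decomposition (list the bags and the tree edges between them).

Treewidth 3.
Bags: B1 = {b, d, f, i}  B2 = {a, b, d, f}  B3 = {d, f, i, j}  B4 = {b, d, f, g}  B5 = {b, d, g, k}  B6 = {b, c, d, f}  B7 = {d, e, g, k}  B8 = {b, c, f, h}
Tree: B1–B2, B1–B3, B1–B4, B4–B5, B2–B6, B5–B7, B6–B8

Each bag holds 4 vertices, so the decomposition has width 3, which upper-bounds the treewidth. On the other hand G contains the 4-clique {d, e, g, k}. A clique must lie in a single bag of any decomposition, so no decomposition can have width below 3. The upper and lower bounds meet at 3, so that is the treewidth.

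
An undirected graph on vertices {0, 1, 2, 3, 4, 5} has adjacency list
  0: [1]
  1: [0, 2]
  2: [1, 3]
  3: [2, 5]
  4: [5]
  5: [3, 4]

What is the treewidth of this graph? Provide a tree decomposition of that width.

Every bag has size at most 2, so the width is 2 − 1 = 1 and tw(G) ≤ 1. G has an edge, so its treewidth is at least 1. Combining the bounds, tw(G) = 1.

Treewidth 1.
Bags: B1 = {4, 5}  B2 = {3, 5}  B3 = {2, 3}  B4 = {1, 2}  B5 = {0, 1}
Tree: B1–B2, B2–B3, B3–B4, B4–B5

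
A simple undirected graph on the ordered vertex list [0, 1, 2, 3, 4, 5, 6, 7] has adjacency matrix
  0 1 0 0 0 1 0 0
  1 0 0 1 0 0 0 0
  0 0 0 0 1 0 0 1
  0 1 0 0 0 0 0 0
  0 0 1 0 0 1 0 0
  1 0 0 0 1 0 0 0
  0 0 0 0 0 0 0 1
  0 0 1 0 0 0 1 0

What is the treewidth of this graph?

1

A width-1 tree decomposition is:
Bags: B1 = {6, 7}  B2 = {2, 7}  B3 = {2, 4}  B4 = {4, 5}  B5 = {0, 5}  B6 = {0, 1}  B7 = {1, 3}
Tree: B1–B2, B2–B3, B3–B4, B4–B5, B5–B6, B6–B7
The largest bag has 2 vertices, giving width 1; this decomposition certifies tw(G) ≤ 1. G has an edge, so its treewidth is at least 1. Hence tw(G) = 1 exactly.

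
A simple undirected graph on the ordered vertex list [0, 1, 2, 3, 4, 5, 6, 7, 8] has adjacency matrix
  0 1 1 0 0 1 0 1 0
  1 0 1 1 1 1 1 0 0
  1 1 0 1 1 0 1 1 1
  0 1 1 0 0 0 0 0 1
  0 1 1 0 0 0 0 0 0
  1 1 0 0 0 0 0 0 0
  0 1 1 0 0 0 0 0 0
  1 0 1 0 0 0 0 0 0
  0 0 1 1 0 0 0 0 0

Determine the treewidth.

A width-2 tree decomposition is:
Bags: B1 = {0, 1, 2}  B2 = {1, 2, 4}  B3 = {1, 2, 3}  B4 = {0, 2, 7}  B5 = {0, 1, 5}  B6 = {2, 3, 8}  B7 = {1, 2, 6}
Tree: B1–B2, B2–B3, B1–B4, B1–B5, B3–B6, B1–B7
Every bag has size at most 3, so the width is 3 − 1 = 2 and tw(G) ≤ 2. For the lower bound, the 3 vertices {2, 3, 8} are pairwise adjacent, and any tree decomposition puts a clique entirely inside one bag — forcing width ≥ 2. Therefore the treewidth is 2.

2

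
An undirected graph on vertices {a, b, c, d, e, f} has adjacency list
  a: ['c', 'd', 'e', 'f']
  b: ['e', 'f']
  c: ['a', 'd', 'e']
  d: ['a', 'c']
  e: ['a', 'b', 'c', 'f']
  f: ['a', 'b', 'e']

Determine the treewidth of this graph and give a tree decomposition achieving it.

Every bag has size at most 3, so the width is 3 − 1 = 2 and tw(G) ≤ 2. For the lower bound, the 3 vertices {a, c, d} are pairwise adjacent, and any tree decomposition puts a clique entirely inside one bag — forcing width ≥ 2. Hence tw(G) = 2 exactly.

Treewidth 2.
One optimal decomposition is:
Bags: B1 = {a, e, f}  B2 = {a, c, e}  B3 = {a, c, d}  B4 = {b, e, f}
Tree: B1–B2, B2–B3, B1–B4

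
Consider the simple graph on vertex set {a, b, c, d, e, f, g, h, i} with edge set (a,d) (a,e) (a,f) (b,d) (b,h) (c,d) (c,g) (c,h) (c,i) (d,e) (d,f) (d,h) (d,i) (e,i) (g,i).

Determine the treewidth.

A width-2 tree decomposition is:
Bags: B1 = {c, d, i}  B2 = {d, e, i}  B3 = {a, d, e}  B4 = {c, d, h}  B5 = {b, d, h}  B6 = {a, d, f}  B7 = {c, g, i}
Tree: B1–B2, B2–B3, B1–B4, B4–B5, B3–B6, B1–B7
Each bag holds 3 vertices, so the decomposition has width 2, which upper-bounds the treewidth. Conversely, {a, d, f} is a clique of size 3, and the vertices of any clique must share a bag in every tree decomposition; so some bag has ≥ 3 vertices and tw(G) ≥ 2. Therefore the treewidth is 2.

2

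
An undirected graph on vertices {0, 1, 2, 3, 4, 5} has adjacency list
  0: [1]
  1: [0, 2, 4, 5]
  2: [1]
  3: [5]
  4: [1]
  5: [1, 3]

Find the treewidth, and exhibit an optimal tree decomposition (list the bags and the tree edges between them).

Treewidth 1.
One optimal decomposition is:
Bags: B1 = {1, 5}  B2 = {3, 5}  B3 = {1, 4}  B4 = {1, 2}  B5 = {0, 1}
Tree: B1–B2, B1–B3, B1–B4, B4–B5

Every bag has size at most 2, so the width is 2 − 1 = 1 and tw(G) ≤ 1. Any graph with an edge has treewidth ≥ 1, and G has the edge 1–5. The upper and lower bounds meet at 1, so that is the treewidth.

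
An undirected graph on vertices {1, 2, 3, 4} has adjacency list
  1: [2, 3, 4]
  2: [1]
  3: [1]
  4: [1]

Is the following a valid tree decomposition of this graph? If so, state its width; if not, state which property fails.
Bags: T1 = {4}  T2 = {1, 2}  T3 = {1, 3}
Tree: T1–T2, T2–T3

No — edge (1,4) lies in no bag.

A tree decomposition must satisfy three properties: every vertex lies in some bag; for every edge, both endpoints lie together in some bag; and for every vertex, the bags containing it form a connected subtree. Here edge (1,4) lies in no bag, so the decomposition is invalid.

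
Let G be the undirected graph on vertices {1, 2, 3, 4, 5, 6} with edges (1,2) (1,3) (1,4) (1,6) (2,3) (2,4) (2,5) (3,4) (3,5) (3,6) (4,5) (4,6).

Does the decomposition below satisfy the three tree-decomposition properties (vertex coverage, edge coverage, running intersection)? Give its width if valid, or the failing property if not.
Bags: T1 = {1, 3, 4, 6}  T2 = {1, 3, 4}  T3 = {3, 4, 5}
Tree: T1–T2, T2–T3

No — vertex 2 appears in no bag.

A tree decomposition must satisfy three properties: every vertex lies in some bag; for every edge, both endpoints lie together in some bag; and for every vertex, the bags containing it form a connected subtree. Here vertex 2 appears in no bag, so the decomposition is invalid.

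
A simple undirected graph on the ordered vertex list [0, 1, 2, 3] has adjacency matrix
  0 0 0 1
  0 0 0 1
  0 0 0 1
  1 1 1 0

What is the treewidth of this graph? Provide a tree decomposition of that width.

Treewidth 1.
One optimal decomposition is:
Bags: B1 = {2, 3}  B2 = {0, 3}  B3 = {1, 3}
Tree: B1–B2, B2–B3

Each bag holds 2 vertices, so the decomposition has width 1, which upper-bounds the treewidth. G has an edge, so its treewidth is at least 1. Hence tw(G) = 1 exactly.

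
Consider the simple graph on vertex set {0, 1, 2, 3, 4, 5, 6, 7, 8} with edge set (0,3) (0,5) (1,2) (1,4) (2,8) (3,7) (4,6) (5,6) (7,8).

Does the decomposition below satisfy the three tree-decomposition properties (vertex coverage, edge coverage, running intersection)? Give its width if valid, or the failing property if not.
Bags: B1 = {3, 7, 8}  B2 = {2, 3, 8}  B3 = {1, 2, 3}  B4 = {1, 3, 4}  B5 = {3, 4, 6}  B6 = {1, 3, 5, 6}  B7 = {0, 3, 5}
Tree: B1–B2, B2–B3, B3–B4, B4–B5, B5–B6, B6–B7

A tree decomposition must satisfy three properties: every vertex lies in some bag; for every edge, both endpoints lie together in some bag; and for every vertex, the bags containing it form a connected subtree. Here bags containing vertex 1 are not connected in the tree, so the decomposition is invalid.

No — bags containing vertex 1 are not connected in the tree.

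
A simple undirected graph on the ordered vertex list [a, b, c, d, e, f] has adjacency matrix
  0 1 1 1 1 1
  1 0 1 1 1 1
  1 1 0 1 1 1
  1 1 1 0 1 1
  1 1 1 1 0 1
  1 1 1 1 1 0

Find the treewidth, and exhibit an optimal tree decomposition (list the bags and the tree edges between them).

Treewidth 5.
One such decomposition:
Bags: B1 = {a, b, c, d, e, f}
Tree: (single bag)

With just one bag of size 6, the width is 6 − 1 = 5, so tw(G) ≤ 5. For the lower bound, the 6 vertices {a, b, c, d, e, f} are pairwise adjacent, and any tree decomposition puts a clique entirely inside one bag — forcing width ≥ 5. Therefore the treewidth is 5.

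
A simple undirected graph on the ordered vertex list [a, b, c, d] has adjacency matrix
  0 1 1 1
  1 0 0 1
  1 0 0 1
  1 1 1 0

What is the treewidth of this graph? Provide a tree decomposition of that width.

Treewidth 2.
Bags: B1 = {a, b, d}  B2 = {a, c, d}
Tree: B1–B2

The largest bag has 3 vertices, giving width 2; this decomposition certifies tw(G) ≤ 2. For the lower bound, the 3 vertices {a, c, d} are pairwise adjacent, and any tree decomposition puts a clique entirely inside one bag — forcing width ≥ 2. The upper and lower bounds meet at 2, so that is the treewidth.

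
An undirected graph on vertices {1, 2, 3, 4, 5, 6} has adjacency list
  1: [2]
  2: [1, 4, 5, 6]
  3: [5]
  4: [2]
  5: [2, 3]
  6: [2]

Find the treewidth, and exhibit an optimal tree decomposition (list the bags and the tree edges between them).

Treewidth 1.
Bags: B1 = {2, 5}  B2 = {2, 6}  B3 = {2, 4}  B4 = {3, 5}  B5 = {1, 2}
Tree: B1–B2, B2–B3, B1–B4, B2–B5

The largest bag has 2 vertices, giving width 1; this decomposition certifies tw(G) ≤ 1. Any graph with an edge has treewidth ≥ 1, and G has the edge 5–2. Therefore the treewidth is 1.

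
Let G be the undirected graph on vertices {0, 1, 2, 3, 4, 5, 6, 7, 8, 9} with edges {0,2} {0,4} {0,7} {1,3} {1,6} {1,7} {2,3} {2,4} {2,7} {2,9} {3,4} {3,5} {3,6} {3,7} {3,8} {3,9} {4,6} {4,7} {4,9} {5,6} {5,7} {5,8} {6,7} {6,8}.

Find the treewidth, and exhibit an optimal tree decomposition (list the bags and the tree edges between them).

Treewidth 3.
One optimal decomposition is:
Bags: B1 = {2, 3, 4, 7}  B2 = {3, 4, 6, 7}  B3 = {1, 3, 6, 7}  B4 = {2, 3, 4, 9}  B5 = {0, 2, 4, 7}  B6 = {3, 5, 6, 7}  B7 = {3, 5, 6, 8}
Tree: B1–B2, B2–B3, B1–B4, B1–B5, B3–B6, B6–B7

Each bag holds 4 vertices, so the decomposition has width 3, which upper-bounds the treewidth. On the other hand G contains the 4-clique {0, 2, 4, 7}. A clique must lie in a single bag of any decomposition, so no decomposition can have width below 3. The upper and lower bounds meet at 3, so that is the treewidth.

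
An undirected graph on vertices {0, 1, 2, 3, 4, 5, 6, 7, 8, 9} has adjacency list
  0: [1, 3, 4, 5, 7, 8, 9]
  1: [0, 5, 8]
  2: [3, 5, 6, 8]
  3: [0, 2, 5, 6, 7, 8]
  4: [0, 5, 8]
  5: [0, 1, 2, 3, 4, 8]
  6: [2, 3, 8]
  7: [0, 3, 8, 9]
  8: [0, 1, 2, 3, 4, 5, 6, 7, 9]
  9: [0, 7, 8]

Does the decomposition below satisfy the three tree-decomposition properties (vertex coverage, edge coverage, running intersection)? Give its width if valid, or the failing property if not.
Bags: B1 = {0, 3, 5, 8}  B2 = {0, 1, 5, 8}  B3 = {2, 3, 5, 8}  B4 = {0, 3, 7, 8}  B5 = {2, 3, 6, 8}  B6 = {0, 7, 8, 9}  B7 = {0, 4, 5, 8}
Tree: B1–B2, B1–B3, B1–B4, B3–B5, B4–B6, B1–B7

Yes; width 3.

Vertex coverage: the bags together contain {0, 1, 2, 3, 4, 5, 6, 7, 8, 9}, the full vertex set. Edge coverage: each edge of G has both endpoints in at least one bag. Running intersection: for every vertex, the bags containing it form a connected subtree. All three properties hold, so this is a valid tree decomposition of width max|bag| − 1 = 3, and hence tw(G) ≤ 3.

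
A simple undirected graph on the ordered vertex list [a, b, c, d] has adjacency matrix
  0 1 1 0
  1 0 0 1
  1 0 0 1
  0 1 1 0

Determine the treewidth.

A width-2 tree decomposition is:
Bags: B1 = {a, c, d}  B2 = {a, b, d}
Tree: B1–B2
Each bag holds 3 vertices, so the decomposition has width 2, which upper-bounds the treewidth. For the lower bound, G contains the cycle a–c–d–b–a, so G is not a forest; only forests have treewidth ≤ 1, hence tw(G) ≥ 2. Therefore the treewidth is 2.

2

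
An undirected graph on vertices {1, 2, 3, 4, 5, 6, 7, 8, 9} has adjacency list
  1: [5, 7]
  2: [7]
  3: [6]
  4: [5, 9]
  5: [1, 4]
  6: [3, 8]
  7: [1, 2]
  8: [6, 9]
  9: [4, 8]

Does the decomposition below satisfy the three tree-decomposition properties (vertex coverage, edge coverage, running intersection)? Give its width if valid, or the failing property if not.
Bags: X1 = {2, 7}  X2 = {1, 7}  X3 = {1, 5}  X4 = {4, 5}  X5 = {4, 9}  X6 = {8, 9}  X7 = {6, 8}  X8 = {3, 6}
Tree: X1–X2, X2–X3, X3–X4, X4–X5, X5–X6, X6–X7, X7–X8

Vertex coverage: the bags together contain {1, 2, 3, 4, 5, 6, 7, 8, 9}, the full vertex set. Edge coverage: each edge of G has both endpoints in at least one bag. Running intersection: for every vertex, the bags containing it form a connected subtree. All three properties hold, so this is a valid tree decomposition of width max|bag| − 1 = 1, and hence tw(G) ≤ 1.

Yes; width 1.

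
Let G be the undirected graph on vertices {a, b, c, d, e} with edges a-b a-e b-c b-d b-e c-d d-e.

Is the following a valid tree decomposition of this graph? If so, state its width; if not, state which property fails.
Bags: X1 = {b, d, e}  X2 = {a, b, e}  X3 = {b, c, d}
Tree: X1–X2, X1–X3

Yes; width 2.

Checking the three conditions: (i) the bags cover all of {a, b, c, d, e}; (ii) for each edge, some bag contains both endpoints; (iii) the bags containing any fixed vertex form a subtree. All hold, so the decomposition is valid with width 3 − 1 = 2.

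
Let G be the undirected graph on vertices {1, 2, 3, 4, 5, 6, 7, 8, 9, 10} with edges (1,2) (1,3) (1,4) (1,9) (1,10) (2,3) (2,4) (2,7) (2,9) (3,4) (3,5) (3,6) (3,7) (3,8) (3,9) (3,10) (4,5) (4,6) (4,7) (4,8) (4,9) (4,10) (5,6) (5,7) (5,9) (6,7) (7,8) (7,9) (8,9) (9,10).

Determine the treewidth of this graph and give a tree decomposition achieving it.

Treewidth 4.
One such decomposition:
Bags: B1 = {2, 3, 4, 7, 9}  B2 = {3, 4, 7, 8, 9}  B3 = {3, 4, 5, 7, 9}  B4 = {3, 4, 5, 6, 7}  B5 = {1, 2, 3, 4, 9}  B6 = {1, 3, 4, 9, 10}
Tree: B1–B2, B1–B3, B3–B4, B1–B5, B5–B6

Each bag holds 5 vertices, so the decomposition has width 4, which upper-bounds the treewidth. Conversely, {1, 2, 3, 4, 9} is a clique of size 5, and the vertices of any clique must share a bag in every tree decomposition; so some bag has ≥ 5 vertices and tw(G) ≥ 4. Therefore the treewidth is 4.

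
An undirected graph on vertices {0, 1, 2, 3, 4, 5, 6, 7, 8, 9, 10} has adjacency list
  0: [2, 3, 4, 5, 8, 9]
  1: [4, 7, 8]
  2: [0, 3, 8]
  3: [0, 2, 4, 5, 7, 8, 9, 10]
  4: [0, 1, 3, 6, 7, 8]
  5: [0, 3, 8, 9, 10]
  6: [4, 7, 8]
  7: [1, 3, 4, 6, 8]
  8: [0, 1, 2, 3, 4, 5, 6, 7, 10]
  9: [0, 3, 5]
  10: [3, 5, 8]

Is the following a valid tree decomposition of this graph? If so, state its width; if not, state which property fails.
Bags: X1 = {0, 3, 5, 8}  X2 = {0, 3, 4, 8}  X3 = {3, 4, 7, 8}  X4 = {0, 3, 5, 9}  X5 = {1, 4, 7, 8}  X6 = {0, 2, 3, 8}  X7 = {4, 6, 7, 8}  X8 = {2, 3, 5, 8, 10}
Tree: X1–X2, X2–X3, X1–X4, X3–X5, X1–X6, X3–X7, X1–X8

No — bags containing vertex 2 are not connected in the tree.

A tree decomposition must satisfy three properties: every vertex lies in some bag; for every edge, both endpoints lie together in some bag; and for every vertex, the bags containing it form a connected subtree. Here bags containing vertex 2 are not connected in the tree, so the decomposition is invalid.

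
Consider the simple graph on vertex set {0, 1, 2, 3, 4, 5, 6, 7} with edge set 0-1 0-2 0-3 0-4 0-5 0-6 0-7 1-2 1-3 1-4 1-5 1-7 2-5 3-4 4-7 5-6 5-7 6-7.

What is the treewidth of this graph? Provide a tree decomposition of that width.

Treewidth 3.
One such decomposition:
Bags: B1 = {0, 1, 4, 7}  B2 = {0, 1, 5, 7}  B3 = {0, 5, 6, 7}  B4 = {0, 1, 3, 4}  B5 = {0, 1, 2, 5}
Tree: B1–B2, B2–B3, B1–B4, B2–B5

Every bag has size at most 4, so the width is 4 − 1 = 3 and tw(G) ≤ 3. Conversely, {0, 1, 2, 5} is a clique of size 4, and the vertices of any clique must share a bag in every tree decomposition; so some bag has ≥ 4 vertices and tw(G) ≥ 3. Combining the bounds, tw(G) = 3.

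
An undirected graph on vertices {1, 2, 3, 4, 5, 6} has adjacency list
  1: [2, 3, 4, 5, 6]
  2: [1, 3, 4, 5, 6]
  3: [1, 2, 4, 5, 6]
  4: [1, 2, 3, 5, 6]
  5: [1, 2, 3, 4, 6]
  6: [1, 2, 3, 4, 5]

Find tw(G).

5

A width-5 tree decomposition is:
Bags: B1 = {1, 2, 3, 4, 5, 6}
Tree: (single bag)
With just one bag of size 6, the width is 6 − 1 = 5, so tw(G) ≤ 5. On the other hand G contains the 6-clique {1, 2, 3, 4, 5, 6}. A clique must lie in a single bag of any decomposition, so no decomposition can have width below 5. Therefore the treewidth is 5.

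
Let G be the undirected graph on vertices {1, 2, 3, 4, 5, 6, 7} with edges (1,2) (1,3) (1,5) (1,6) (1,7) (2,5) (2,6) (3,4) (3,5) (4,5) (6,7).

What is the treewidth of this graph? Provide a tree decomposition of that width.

Treewidth 2.
One such decomposition:
Bags: B1 = {1, 6, 7}  B2 = {1, 2, 6}  B3 = {1, 2, 5}  B4 = {1, 3, 5}  B5 = {3, 4, 5}
Tree: B1–B2, B2–B3, B3–B4, B4–B5

Every bag has size at most 3, so the width is 3 − 1 = 2 and tw(G) ≤ 2. For the lower bound, the 3 vertices {1, 2, 5} are pairwise adjacent, and any tree decomposition puts a clique entirely inside one bag — forcing width ≥ 2. Hence tw(G) = 2 exactly.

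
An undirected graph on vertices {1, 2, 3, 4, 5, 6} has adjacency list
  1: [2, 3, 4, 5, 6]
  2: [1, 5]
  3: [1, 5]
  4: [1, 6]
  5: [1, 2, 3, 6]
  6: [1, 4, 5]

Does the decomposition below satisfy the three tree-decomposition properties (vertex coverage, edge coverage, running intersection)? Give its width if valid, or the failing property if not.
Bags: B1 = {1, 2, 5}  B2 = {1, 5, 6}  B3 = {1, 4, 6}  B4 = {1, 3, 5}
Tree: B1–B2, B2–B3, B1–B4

Yes; width 2.

Every vertex of G appears in some bag (union = {1, 2, 3, 4, 5, 6}); every edge is covered by a bag; and for each vertex v the set of bags containing v is connected in the bag tree. The decomposition is therefore valid. The largest bag has 3 vertices, so the width is 2.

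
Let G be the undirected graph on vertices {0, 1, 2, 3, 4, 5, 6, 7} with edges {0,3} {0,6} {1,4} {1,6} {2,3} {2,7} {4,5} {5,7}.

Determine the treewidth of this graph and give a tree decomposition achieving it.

Every bag has size at most 3, so the width is 3 − 1 = 2 and tw(G) ≤ 2. Since 1–6–0–3–2–7–5–4–1 is a cycle in G, G is not acyclic. Forests are exactly the graphs of treewidth ≤ 1, so tw(G) ≥ 2. The upper and lower bounds meet at 2, so that is the treewidth.

Treewidth 2.
Bags: B1 = {0, 1, 6}  B2 = {0, 1, 3}  B3 = {1, 2, 3}  B4 = {1, 2, 7}  B5 = {1, 5, 7}  B6 = {1, 4, 5}
Tree: B1–B2, B2–B3, B3–B4, B4–B5, B5–B6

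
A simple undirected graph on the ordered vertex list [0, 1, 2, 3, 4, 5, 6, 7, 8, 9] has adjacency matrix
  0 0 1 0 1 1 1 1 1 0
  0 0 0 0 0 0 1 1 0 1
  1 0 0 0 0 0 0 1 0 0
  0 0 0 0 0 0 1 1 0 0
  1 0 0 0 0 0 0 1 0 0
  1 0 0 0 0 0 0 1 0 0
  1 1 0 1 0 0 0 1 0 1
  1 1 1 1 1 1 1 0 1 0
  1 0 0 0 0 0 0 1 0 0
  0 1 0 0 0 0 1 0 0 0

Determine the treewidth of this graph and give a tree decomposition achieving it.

The largest bag has 3 vertices, giving width 2; this decomposition certifies tw(G) ≤ 2. For the lower bound, the 3 vertices {1, 6, 9} are pairwise adjacent, and any tree decomposition puts a clique entirely inside one bag — forcing width ≥ 2. Therefore the treewidth is 2.

Treewidth 2.
Bags: B1 = {0, 4, 7}  B2 = {0, 6, 7}  B3 = {1, 6, 7}  B4 = {0, 7, 8}  B5 = {0, 5, 7}  B6 = {1, 6, 9}  B7 = {3, 6, 7}  B8 = {0, 2, 7}
Tree: B1–B2, B2–B3, B1–B4, B4–B5, B3–B6, B2–B7, B2–B8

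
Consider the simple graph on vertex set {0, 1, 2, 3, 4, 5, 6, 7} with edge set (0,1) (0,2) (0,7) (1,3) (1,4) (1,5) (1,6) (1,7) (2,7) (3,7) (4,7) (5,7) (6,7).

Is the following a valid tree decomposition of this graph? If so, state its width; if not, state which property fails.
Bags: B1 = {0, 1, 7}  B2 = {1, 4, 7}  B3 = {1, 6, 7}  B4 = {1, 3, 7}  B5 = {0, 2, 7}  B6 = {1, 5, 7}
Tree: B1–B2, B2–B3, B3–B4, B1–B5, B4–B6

Checking the three conditions: (i) the bags cover all of {0, 1, 2, 3, 4, 5, 6, 7}; (ii) for each edge, some bag contains both endpoints; (iii) the bags containing any fixed vertex form a subtree. All hold, so the decomposition is valid with width 3 − 1 = 2.

Yes; width 2.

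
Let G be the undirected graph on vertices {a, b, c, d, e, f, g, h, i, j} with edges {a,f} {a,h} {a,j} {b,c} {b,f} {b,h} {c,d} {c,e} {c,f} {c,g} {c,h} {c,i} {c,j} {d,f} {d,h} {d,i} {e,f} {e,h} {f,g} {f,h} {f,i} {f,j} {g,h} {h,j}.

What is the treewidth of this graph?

A width-3 tree decomposition is:
Bags: B1 = {a, f, h, j}  B2 = {c, f, h, j}  B3 = {c, e, f, h}  B4 = {b, c, f, h}  B5 = {c, f, g, h}  B6 = {c, d, f, h}  B7 = {c, d, f, i}
Tree: B1–B2, B2–B3, B2–B4, B3–B5, B5–B6, B6–B7
Every bag has size at most 4, so the width is 4 − 1 = 3 and tw(G) ≤ 3. Conversely, {c, d, f, h} is a clique of size 4, and the vertices of any clique must share a bag in every tree decomposition; so some bag has ≥ 4 vertices and tw(G) ≥ 3. Hence tw(G) = 3 exactly.

3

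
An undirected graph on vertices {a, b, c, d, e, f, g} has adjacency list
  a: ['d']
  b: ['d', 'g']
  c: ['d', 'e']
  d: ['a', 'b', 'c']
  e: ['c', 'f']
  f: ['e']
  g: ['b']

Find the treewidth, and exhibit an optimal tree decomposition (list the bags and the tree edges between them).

Treewidth 1.
One such decomposition:
Bags: B1 = {b, d}  B2 = {c, d}  B3 = {c, e}  B4 = {b, g}  B5 = {a, d}  B6 = {e, f}
Tree: B1–B2, B2–B3, B1–B4, B1–B5, B3–B6

Each bag holds 2 vertices, so the decomposition has width 1, which upper-bounds the treewidth. Any graph with an edge has treewidth ≥ 1, and G has the edge d–b. Combining the bounds, tw(G) = 1.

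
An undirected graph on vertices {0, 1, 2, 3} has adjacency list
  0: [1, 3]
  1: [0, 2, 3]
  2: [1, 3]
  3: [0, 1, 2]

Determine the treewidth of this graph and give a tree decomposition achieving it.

Treewidth 2.
One such decomposition:
Bags: B1 = {1, 2, 3}  B2 = {0, 1, 3}
Tree: B1–B2

The largest bag has 3 vertices, giving width 2; this decomposition certifies tw(G) ≤ 2. Conversely, {0, 1, 3} is a clique of size 3, and the vertices of any clique must share a bag in every tree decomposition; so some bag has ≥ 3 vertices and tw(G) ≥ 2. Therefore the treewidth is 2.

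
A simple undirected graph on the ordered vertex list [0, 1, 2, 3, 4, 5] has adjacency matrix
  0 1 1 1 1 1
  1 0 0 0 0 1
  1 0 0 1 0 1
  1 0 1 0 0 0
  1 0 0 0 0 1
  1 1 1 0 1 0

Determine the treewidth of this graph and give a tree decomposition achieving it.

Each bag holds 3 vertices, so the decomposition has width 2, which upper-bounds the treewidth. Conversely, {0, 2, 3} is a clique of size 3, and the vertices of any clique must share a bag in every tree decomposition; so some bag has ≥ 3 vertices and tw(G) ≥ 2. Hence tw(G) = 2 exactly.

Treewidth 2.
One optimal decomposition is:
Bags: B1 = {0, 2, 5}  B2 = {0, 4, 5}  B3 = {0, 1, 5}  B4 = {0, 2, 3}
Tree: B1–B2, B2–B3, B1–B4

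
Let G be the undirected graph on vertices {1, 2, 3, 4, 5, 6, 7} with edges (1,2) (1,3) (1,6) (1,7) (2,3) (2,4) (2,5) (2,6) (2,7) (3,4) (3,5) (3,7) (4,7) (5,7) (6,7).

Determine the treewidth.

A width-3 tree decomposition is:
Bags: B1 = {2, 3, 4, 7}  B2 = {1, 2, 3, 7}  B3 = {2, 3, 5, 7}  B4 = {1, 2, 6, 7}
Tree: B1–B2, B2–B3, B2–B4
Every bag has size at most 4, so the width is 4 − 1 = 3 and tw(G) ≤ 3. Conversely, {1, 2, 3, 7} is a clique of size 4, and the vertices of any clique must share a bag in every tree decomposition; so some bag has ≥ 4 vertices and tw(G) ≥ 3. Combining the bounds, tw(G) = 3.

3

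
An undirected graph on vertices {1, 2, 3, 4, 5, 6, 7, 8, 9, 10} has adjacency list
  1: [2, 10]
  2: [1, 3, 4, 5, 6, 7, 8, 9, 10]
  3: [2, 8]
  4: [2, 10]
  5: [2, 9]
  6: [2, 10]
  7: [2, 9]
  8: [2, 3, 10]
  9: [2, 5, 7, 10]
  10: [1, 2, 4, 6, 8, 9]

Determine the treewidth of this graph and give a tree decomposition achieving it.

The largest bag has 3 vertices, giving width 2; this decomposition certifies tw(G) ≤ 2. Conversely, {1, 2, 10} is a clique of size 3, and the vertices of any clique must share a bag in every tree decomposition; so some bag has ≥ 3 vertices and tw(G) ≥ 2. The upper and lower bounds meet at 2, so that is the treewidth.

Treewidth 2.
One optimal decomposition is:
Bags: B1 = {2, 8, 10}  B2 = {1, 2, 10}  B3 = {2, 9, 10}  B4 = {2, 6, 10}  B5 = {2, 3, 8}  B6 = {2, 7, 9}  B7 = {2, 5, 9}  B8 = {2, 4, 10}
Tree: B1–B2, B1–B3, B2–B4, B1–B5, B3–B6, B3–B7, B3–B8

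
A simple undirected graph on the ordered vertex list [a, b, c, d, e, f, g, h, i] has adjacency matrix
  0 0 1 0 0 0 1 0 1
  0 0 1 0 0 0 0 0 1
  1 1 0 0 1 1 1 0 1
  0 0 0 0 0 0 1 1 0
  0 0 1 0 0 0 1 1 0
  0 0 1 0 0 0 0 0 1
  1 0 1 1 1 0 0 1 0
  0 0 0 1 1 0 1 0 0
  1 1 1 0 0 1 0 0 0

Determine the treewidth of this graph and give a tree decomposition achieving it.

Each bag holds 3 vertices, so the decomposition has width 2, which upper-bounds the treewidth. On the other hand G contains the 3-clique {d, g, h}. A clique must lie in a single bag of any decomposition, so no decomposition can have width below 2. Therefore the treewidth is 2.

Treewidth 2.
One optimal decomposition is:
Bags: B1 = {a, c, g}  B2 = {c, e, g}  B3 = {e, g, h}  B4 = {a, c, i}  B5 = {d, g, h}  B6 = {b, c, i}  B7 = {c, f, i}
Tree: B1–B2, B2–B3, B1–B4, B3–B5, B4–B6, B6–B7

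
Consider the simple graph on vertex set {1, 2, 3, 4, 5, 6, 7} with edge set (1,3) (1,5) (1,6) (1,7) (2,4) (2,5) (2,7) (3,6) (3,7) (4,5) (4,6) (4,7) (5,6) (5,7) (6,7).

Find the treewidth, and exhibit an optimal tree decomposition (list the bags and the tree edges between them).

The largest bag has 4 vertices, giving width 3; this decomposition certifies tw(G) ≤ 3. For the lower bound, the 4 vertices {1, 3, 6, 7} are pairwise adjacent, and any tree decomposition puts a clique entirely inside one bag — forcing width ≥ 3. Combining the bounds, tw(G) = 3.

Treewidth 3.
One optimal decomposition is:
Bags: B1 = {4, 5, 6, 7}  B2 = {1, 5, 6, 7}  B3 = {2, 4, 5, 7}  B4 = {1, 3, 6, 7}
Tree: B1–B2, B1–B3, B2–B4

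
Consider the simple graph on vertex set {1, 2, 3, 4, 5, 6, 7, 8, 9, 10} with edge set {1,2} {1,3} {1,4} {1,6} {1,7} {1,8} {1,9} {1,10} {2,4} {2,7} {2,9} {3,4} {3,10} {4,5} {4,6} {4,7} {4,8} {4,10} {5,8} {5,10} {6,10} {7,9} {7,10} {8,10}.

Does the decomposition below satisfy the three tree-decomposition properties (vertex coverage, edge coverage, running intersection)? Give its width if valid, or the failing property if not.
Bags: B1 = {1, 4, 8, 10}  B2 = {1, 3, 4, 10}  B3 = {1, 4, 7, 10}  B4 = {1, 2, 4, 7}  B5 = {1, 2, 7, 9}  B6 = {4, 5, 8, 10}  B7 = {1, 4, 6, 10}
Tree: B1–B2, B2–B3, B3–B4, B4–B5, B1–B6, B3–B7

Every vertex of G appears in some bag (union = {1, 2, 3, 4, 5, 6, 7, 8, 9, 10}); every edge is covered by a bag; and for each vertex v the set of bags containing v is connected in the bag tree. The decomposition is therefore valid. The largest bag has 4 vertices, so the width is 3.

Yes; width 3.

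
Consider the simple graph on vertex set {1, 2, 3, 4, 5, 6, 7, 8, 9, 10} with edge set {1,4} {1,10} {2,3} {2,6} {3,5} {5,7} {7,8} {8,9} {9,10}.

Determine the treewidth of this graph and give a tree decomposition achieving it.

Treewidth 1.
One optimal decomposition is:
Bags: B1 = {2, 6}  B2 = {2, 3}  B3 = {3, 5}  B4 = {5, 7}  B5 = {7, 8}  B6 = {8, 9}  B7 = {9, 10}  B8 = {1, 10}  B9 = {1, 4}
Tree: B1–B2, B2–B3, B3–B4, B4–B5, B5–B6, B6–B7, B7–B8, B8–B9

Every bag has size at most 2, so the width is 2 − 1 = 1 and tw(G) ≤ 1. Any graph with an edge has treewidth ≥ 1, and G has the edge 6–2. The upper and lower bounds meet at 1, so that is the treewidth.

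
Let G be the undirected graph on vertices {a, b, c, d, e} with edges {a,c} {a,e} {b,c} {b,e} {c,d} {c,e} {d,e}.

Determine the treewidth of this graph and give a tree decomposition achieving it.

Treewidth 2.
One optimal decomposition is:
Bags: B1 = {a, c, e}  B2 = {c, d, e}  B3 = {b, c, e}
Tree: B1–B2, B1–B3

Each bag holds 3 vertices, so the decomposition has width 2, which upper-bounds the treewidth. For the lower bound, the 3 vertices {c, d, e} are pairwise adjacent, and any tree decomposition puts a clique entirely inside one bag — forcing width ≥ 2. The upper and lower bounds meet at 2, so that is the treewidth.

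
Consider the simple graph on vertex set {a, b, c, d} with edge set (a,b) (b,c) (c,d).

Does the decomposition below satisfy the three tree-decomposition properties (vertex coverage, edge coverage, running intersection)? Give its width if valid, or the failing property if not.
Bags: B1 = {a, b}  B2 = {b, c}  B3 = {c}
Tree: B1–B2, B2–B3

A tree decomposition must satisfy three properties: every vertex lies in some bag; for every edge, both endpoints lie together in some bag; and for every vertex, the bags containing it form a connected subtree. Here vertex d appears in no bag, so the decomposition is invalid.

No — vertex d appears in no bag.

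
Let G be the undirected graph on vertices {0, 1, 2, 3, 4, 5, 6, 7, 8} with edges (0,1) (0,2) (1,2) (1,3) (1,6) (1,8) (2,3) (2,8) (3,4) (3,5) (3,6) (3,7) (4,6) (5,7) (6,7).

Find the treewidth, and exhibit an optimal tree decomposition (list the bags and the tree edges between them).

Treewidth 2.
Bags: B1 = {1, 2, 3}  B2 = {1, 3, 6}  B3 = {1, 2, 8}  B4 = {3, 6, 7}  B5 = {0, 1, 2}  B6 = {3, 5, 7}  B7 = {3, 4, 6}
Tree: B1–B2, B1–B3, B2–B4, B3–B5, B4–B6, B2–B7

Each bag holds 3 vertices, so the decomposition has width 2, which upper-bounds the treewidth. On the other hand G contains the 3-clique {0, 1, 2}. A clique must lie in a single bag of any decomposition, so no decomposition can have width below 2. Hence tw(G) = 2 exactly.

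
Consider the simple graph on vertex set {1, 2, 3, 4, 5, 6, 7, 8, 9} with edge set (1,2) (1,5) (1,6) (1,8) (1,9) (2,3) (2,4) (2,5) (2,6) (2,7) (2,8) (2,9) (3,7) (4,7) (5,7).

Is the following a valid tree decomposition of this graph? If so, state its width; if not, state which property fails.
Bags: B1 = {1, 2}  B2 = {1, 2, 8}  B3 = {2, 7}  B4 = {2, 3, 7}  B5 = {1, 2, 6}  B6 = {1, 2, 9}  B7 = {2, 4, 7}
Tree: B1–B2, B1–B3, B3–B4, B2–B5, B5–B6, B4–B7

A tree decomposition must satisfy three properties: every vertex lies in some bag; for every edge, both endpoints lie together in some bag; and for every vertex, the bags containing it form a connected subtree. Here vertex 5 appears in no bag, so the decomposition is invalid.

No — vertex 5 appears in no bag.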